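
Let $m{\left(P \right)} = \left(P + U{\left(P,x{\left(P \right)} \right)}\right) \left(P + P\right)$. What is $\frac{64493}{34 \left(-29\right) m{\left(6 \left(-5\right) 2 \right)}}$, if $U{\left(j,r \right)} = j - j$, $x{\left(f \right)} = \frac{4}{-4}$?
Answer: $- \frac{64493}{7099200} \approx -0.0090845$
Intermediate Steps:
$x{\left(f \right)} = -1$ ($x{\left(f \right)} = 4 \left(- \frac{1}{4}\right) = -1$)
$U{\left(j,r \right)} = 0$
$m{\left(P \right)} = 2 P^{2}$ ($m{\left(P \right)} = \left(P + 0\right) \left(P + P\right) = P 2 P = 2 P^{2}$)
$\frac{64493}{34 \left(-29\right) m{\left(6 \left(-5\right) 2 \right)}} = \frac{64493}{34 \left(-29\right) 2 \left(6 \left(-5\right) 2\right)^{2}} = \frac{64493}{\left(-986\right) 2 \left(\left(-30\right) 2\right)^{2}} = \frac{64493}{\left(-986\right) 2 \left(-60\right)^{2}} = \frac{64493}{\left(-986\right) 2 \cdot 3600} = \frac{64493}{\left(-986\right) 7200} = \frac{64493}{-7099200} = 64493 \left(- \frac{1}{7099200}\right) = - \frac{64493}{7099200}$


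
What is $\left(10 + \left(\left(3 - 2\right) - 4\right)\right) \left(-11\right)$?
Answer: $-77$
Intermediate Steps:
$\left(10 + \left(\left(3 - 2\right) - 4\right)\right) \left(-11\right) = \left(10 + \left(1 - 4\right)\right) \left(-11\right) = \left(10 - 3\right) \left(-11\right) = 7 \left(-11\right) = -77$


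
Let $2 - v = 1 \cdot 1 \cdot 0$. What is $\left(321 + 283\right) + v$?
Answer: $606$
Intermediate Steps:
$v = 2$ ($v = 2 - 1 \cdot 1 \cdot 0 = 2 - 1 \cdot 0 = 2 - 0 = 2 + 0 = 2$)
$\left(321 + 283\right) + v = \left(321 + 283\right) + 2 = 604 + 2 = 606$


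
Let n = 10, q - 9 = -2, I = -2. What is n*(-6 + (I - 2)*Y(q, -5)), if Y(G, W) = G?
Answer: -340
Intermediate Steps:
q = 7 (q = 9 - 2 = 7)
n*(-6 + (I - 2)*Y(q, -5)) = 10*(-6 + (-2 - 2)*7) = 10*(-6 - 4*7) = 10*(-6 - 28) = 10*(-34) = -340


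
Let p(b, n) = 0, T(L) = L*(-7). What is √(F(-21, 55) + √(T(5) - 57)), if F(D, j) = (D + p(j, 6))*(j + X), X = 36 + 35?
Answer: √(-2646 + 2*I*√23) ≈ 0.09323 + 51.439*I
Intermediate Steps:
T(L) = -7*L
X = 71
F(D, j) = D*(71 + j) (F(D, j) = (D + 0)*(j + 71) = D*(71 + j))
√(F(-21, 55) + √(T(5) - 57)) = √(-21*(71 + 55) + √(-7*5 - 57)) = √(-21*126 + √(-35 - 57)) = √(-2646 + √(-92)) = √(-2646 + 2*I*√23)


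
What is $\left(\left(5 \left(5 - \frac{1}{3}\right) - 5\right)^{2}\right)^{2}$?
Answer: $\frac{9150625}{81} \approx 1.1297 \cdot 10^{5}$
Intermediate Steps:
$\left(\left(5 \left(5 - \frac{1}{3}\right) - 5\right)^{2}\right)^{2} = \left(\left(5 \cdot \frac{14}{3} - 5\right)^{2}\right)^{2} = \left(\left(\frac{70}{3} - 5\right)^{2}\right)^{2} = \left(\left(\frac{55}{3}\right)^{2}\right)^{2} = \left(\frac{3025}{9}\right)^{2} = \frac{9150625}{81}$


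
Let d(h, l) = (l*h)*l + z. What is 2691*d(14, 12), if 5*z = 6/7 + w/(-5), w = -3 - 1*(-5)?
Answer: 949427856/175 ≈ 5.4253e+6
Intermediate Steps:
w = 2 (w = -3 + 5 = 2)
z = 16/175 (z = (6/7 + 2/(-5))/5 = (6*(1/7) + 2*(-1/5))/5 = (6/7 - 2/5)/5 = (1/5)*(16/35) = 16/175 ≈ 0.091429)
d(h, l) = 16/175 + h*l**2 (d(h, l) = (l*h)*l + 16/175 = (h*l)*l + 16/175 = h*l**2 + 16/175 = 16/175 + h*l**2)
2691*d(14, 12) = 2691*(16/175 + 14*12**2) = 2691*(16/175 + 14*144) = 2691*(16/175 + 2016) = 2691*(352816/175) = 949427856/175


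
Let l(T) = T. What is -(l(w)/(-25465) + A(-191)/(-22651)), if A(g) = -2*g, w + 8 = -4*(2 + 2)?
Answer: 9184006/576807715 ≈ 0.015922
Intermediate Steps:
w = -24 (w = -8 - 4*(2 + 2) = -8 - 4*4 = -8 - 16 = -24)
-(l(w)/(-25465) + A(-191)/(-22651)) = -(-24/(-25465) - 2*(-191)/(-22651)) = -(-24*(-1/25465) + 382*(-1/22651)) = -(24/25465 - 382/22651) = -1*(-9184006/576807715) = 9184006/576807715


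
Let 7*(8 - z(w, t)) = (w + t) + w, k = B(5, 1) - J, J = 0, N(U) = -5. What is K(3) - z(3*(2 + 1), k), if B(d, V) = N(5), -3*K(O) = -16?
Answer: -17/21 ≈ -0.80952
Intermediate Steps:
K(O) = 16/3 (K(O) = -1/3*(-16) = 16/3)
B(d, V) = -5
k = -5 (k = -5 - 1*0 = -5 + 0 = -5)
z(w, t) = 8 - 2*w/7 - t/7 (z(w, t) = 8 - ((w + t) + w)/7 = 8 - ((t + w) + w)/7 = 8 - (t + 2*w)/7 = 8 + (-2*w/7 - t/7) = 8 - 2*w/7 - t/7)
K(3) - z(3*(2 + 1), k) = 16/3 - (8 - 6*(2 + 1)/7 - 1/7*(-5)) = 16/3 - (8 - 6*3/7 + 5/7) = 16/3 - (8 - 2/7*9 + 5/7) = 16/3 - (8 - 18/7 + 5/7) = 16/3 - 1*43/7 = 16/3 - 43/7 = -17/21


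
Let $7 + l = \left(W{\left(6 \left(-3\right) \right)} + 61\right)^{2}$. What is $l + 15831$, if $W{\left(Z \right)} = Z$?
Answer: $17673$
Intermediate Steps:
$l = 1842$ ($l = -7 + \left(6 \left(-3\right) + 61\right)^{2} = -7 + \left(-18 + 61\right)^{2} = -7 + 43^{2} = -7 + 1849 = 1842$)
$l + 15831 = 1842 + 15831 = 17673$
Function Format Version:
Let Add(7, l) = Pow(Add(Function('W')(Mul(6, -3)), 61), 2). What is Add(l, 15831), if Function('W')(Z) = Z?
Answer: 17673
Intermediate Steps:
l = 1842 (l = Add(-7, Pow(Add(Mul(6, -3), 61), 2)) = Add(-7, Pow(Add(-18, 61), 2)) = Add(-7, Pow(43, 2)) = Add(-7, 1849) = 1842)
Add(l, 15831) = Add(1842, 15831) = 17673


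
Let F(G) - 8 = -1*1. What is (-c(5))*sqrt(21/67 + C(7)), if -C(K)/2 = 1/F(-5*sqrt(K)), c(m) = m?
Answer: -5*sqrt(6097)/469 ≈ -0.83244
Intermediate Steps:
F(G) = 7 (F(G) = 8 - 1*1 = 8 - 1 = 7)
C(K) = -2/7
(-c(5))*sqrt(21/67 + C(7)) = (-1*5)*sqrt(21/67 - 2/7) = -5*sqrt(21*(1/67) - 2/7) = -5*sqrt(21/67 - 2/7) = -5*sqrt(6097)/469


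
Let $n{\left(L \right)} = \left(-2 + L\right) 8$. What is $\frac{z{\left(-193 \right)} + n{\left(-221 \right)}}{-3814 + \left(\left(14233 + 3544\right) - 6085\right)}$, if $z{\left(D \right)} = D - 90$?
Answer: $- \frac{53}{202} \approx -0.26238$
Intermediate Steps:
$z{\left(D \right)} = -90 + D$
$n{\left(L \right)} = -16 + 8 L$
$\frac{z{\left(-193 \right)} + n{\left(-221 \right)}}{-3814 + \left(\left(14233 + 3544\right) - 6085\right)} = \frac{\left(-90 - 193\right) + \left(-16 + 8 \left(-221\right)\right)}{-3814 + \left(\left(14233 + 3544\right) - 6085\right)} = \frac{-283 - 1784}{-3814 + \left(17777 - 6085\right)} = \frac{-283 - 1784}{-3814 + 11692} = - \frac{2067}{7878} = \left(-2067\right) \frac{1}{7878} = - \frac{53}{202}$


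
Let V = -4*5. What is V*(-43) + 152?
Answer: 1012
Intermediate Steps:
V = -20
V*(-43) + 152 = -20*(-43) + 152 = 860 + 152 = 1012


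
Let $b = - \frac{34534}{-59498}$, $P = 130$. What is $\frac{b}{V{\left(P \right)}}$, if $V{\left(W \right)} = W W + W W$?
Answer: $\frac{17267}{1005516200} \approx 1.7172 \cdot 10^{-5}$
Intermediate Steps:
$V{\left(W \right)} = 2 W^{2}$ ($V{\left(W \right)} = W^{2} + W^{2} = 2 W^{2}$)
$b = \frac{17267}{29749}$ ($b = \left(-34534\right) \left(- \frac{1}{59498}\right) = \frac{17267}{29749} \approx 0.58042$)
$\frac{b}{V{\left(P \right)}} = \frac{17267}{29749 \cdot 2 \cdot 130^{2}} = \frac{17267}{29749 \cdot 2 \cdot 16900} = \frac{17267}{29749 \cdot 33800} = \frac{17267}{29749} \cdot \frac{1}{33800} = \frac{17267}{1005516200}$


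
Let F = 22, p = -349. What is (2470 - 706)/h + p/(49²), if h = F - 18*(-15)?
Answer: 1033364/175273 ≈ 5.8957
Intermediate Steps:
h = 292 (h = 22 - 18*(-15) = 22 + 270 = 292)
(2470 - 706)/h + p/(49²) = (2470 - 706)/292 - 349/(49²) = 1764*(1/292) - 349/2401 = 441/73 - 349*1/2401 = 441/73 - 349/2401 = 1033364/175273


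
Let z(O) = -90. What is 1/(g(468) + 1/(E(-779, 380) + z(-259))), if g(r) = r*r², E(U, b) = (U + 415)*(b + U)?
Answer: 145146/14877934111873 ≈ 9.7558e-9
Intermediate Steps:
E(U, b) = (415 + U)*(U + b)
g(r) = r³
1/(g(468) + 1/(E(-779, 380) + z(-259))) = 1/(468³ + 1/(((-779)² + 415*(-779) + 415*380 - 779*380) - 90)) = 1/(102503232 + 1/((606841 - 323285 + 157700 - 296020) - 90)) = 1/(102503232 + 1/(145236 - 90)) = 1/(102503232 + 1/145146) = 1/(14877934111873/145146) = 145146/14877934111873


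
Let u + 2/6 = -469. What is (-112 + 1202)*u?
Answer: -1534720/3 ≈ -5.1157e+5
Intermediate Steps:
u = -1408/3 (u = -⅓ - 469 = -1408/3 ≈ -469.33)
(-112 + 1202)*u = (-112 + 1202)*(-1408/3) = 1090*(-1408/3) = -1534720/3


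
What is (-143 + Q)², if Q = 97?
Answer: 2116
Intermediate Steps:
(-143 + Q)² = (-143 + 97)² = (-46)² = 2116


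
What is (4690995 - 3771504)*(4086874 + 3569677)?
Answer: 7040129735541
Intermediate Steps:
(4690995 - 3771504)*(4086874 + 3569677) = 919491*7656551 = 7040129735541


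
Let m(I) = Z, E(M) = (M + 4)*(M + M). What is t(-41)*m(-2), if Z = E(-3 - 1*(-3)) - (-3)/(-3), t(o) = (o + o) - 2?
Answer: 84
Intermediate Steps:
E(M) = 2*M*(4 + M) (E(M) = (4 + M)*(2*M) = 2*M*(4 + M))
t(o) = -2 + 2*o (t(o) = 2*o - 2 = -2 + 2*o)
Z = -1 (Z = 2*(-3 - 1*(-3))*(4 + (-3 - 1*(-3))) - (-3)/(-3) = 2*(-3 + 3)*(4 + (-3 + 3)) - (-3)*(-1)/3 = 2*0*(4 + 0) - 1*1 = 2*0*4 - 1 = 0 - 1 = -1)
m(I) = -1
t(-41)*m(-2) = (-2 + 2*(-41))*(-1) = (-2 - 82)*(-1) = -84*(-1) = 84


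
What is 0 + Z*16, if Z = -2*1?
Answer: -32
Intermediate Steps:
Z = -2
0 + Z*16 = 0 - 2*16 = 0 - 32 = -32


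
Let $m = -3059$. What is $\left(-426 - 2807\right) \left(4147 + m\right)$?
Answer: $-3517504$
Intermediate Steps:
$\left(-426 - 2807\right) \left(4147 + m\right) = \left(-426 - 2807\right) \left(4147 - 3059\right) = \left(-3233\right) 1088 = -3517504$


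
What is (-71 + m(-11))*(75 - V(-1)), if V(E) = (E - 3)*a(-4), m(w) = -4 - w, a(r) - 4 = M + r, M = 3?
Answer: -5568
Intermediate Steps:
a(r) = 7 + r (a(r) = 4 + (3 + r) = 7 + r)
V(E) = -9 + 3*E (V(E) = (E - 3)*(7 - 4) = (-3 + E)*3 = -9 + 3*E)
(-71 + m(-11))*(75 - V(-1)) = (-71 + (-4 - 1*(-11)))*(75 - (-9 + 3*(-1))) = (-71 + (-4 + 11))*(75 - (-9 - 3)) = (-71 + 7)*(75 - 1*(-12)) = -64*(75 + 12) = -64*87 = -5568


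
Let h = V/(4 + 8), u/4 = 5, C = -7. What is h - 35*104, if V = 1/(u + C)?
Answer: -567839/156 ≈ -3640.0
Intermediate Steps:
u = 20 (u = 4*5 = 20)
V = 1/13 (V = 1/(20 - 7) = 1/13 ≈ 0.076923)
h = 1/156 (h = (1/13)/(4 + 8) = (1/13)/12 = (1/12)*(1/13) = 1/156 ≈ 0.0064103)
h - 35*104 = 1/156 - 35*104 = 1/156 - 3640 = -567839/156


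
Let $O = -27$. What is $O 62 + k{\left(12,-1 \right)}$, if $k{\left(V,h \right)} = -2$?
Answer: $-1676$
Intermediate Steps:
$O 62 + k{\left(12,-1 \right)} = \left(-27\right) 62 - 2 = -1674 - 2 = -1676$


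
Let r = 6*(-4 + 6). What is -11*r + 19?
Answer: -113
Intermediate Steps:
r = 12 (r = 6*2 = 12)
-11*r + 19 = -11*12 + 19 = -132 + 19 = -113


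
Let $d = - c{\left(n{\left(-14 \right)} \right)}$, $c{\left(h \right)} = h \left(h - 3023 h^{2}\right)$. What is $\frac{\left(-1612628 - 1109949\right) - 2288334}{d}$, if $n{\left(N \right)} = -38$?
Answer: $\frac{5010911}{165879500} \approx 0.030208$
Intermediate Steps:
$d = -165879500$ ($d = - \left(-38\right)^{2} \left(1 - -114874\right) = - 1444 \left(1 + 114874\right) = - 1444 \cdot 114875 = \left(-1\right) 165879500 = -165879500$)
$\frac{\left(-1612628 - 1109949\right) - 2288334}{d} = \frac{\left(-1612628 - 1109949\right) - 2288334}{-165879500} = \left(-2722577 - 2288334\right) \left(- \frac{1}{165879500}\right) = \left(-5010911\right) \left(- \frac{1}{165879500}\right) = \frac{5010911}{165879500}$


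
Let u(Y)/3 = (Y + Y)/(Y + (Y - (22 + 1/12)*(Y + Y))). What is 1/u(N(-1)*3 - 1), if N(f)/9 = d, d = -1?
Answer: -253/36 ≈ -7.0278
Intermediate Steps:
N(f) = -9 (N(f) = 9*(-1) = -9)
u(Y) = -36/253 (u(Y) = 3*((Y + Y)/(Y + (Y - (22 + 1/12)*(Y + Y)))) = 3*((2*Y)/(Y + (Y - (22 + 1/12)*2*Y))) = 3*((2*Y)/(Y + (Y - 265*2*Y/12))) = 3*((2*Y)/(Y + (Y - 265*Y/6))) = 3*((2*Y)/(Y - 259*Y/6)) = 3*((2*Y)/((-253*Y/6))) = 3*((2*Y)*(-6/(253*Y))) = 3*(-12/253) = -36/253)
1/u(N(-1)*3 - 1) = 1/(-36/253) = -253/36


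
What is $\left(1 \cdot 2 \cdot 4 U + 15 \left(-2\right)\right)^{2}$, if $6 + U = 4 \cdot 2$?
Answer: $196$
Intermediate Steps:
$U = 2$ ($U = -6 + 4 \cdot 2 = -6 + 8 = 2$)
$\left(1 \cdot 2 \cdot 4 U + 15 \left(-2\right)\right)^{2} = \left(1 \cdot 2 \cdot 4 \cdot 2 + 15 \left(-2\right)\right)^{2} = \left(1 \cdot 8 \cdot 2 - 30\right)^{2} = \left(8 \cdot 2 - 30\right)^{2} = \left(16 - 30\right)^{2} = \left(-14\right)^{2} = 196$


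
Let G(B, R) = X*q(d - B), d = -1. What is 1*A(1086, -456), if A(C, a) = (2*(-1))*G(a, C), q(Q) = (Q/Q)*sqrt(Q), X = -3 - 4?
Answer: 14*sqrt(455) ≈ 298.63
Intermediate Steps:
X = -7
q(Q) = sqrt(Q) (q(Q) = 1*sqrt(Q) = sqrt(Q))
G(B, R) = -7*sqrt(-1 - B)
A(C, a) = 14*sqrt(-1 - a) (A(C, a) = (2*(-1))*(-7*sqrt(-1 - a)) = -(-14)*sqrt(-1 - a) = 14*sqrt(-1 - a))
1*A(1086, -456) = 1*(14*sqrt(-1 - 1*(-456))) = 1*(14*sqrt(-1 + 456)) = 1*(14*sqrt(455)) = 14*sqrt(455)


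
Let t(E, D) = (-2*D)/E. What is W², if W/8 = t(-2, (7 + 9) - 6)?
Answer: 6400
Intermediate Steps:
t(E, D) = -2*D/E
W = 80 (W = 8*(-2*((7 + 9) - 6)/(-2)) = 8*(-2*(16 - 6)*(-½)) = 8*(-2*10*(-½)) = 8*10 = 80)
W² = 80² = 6400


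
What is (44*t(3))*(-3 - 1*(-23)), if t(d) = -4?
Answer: -3520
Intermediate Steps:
(44*t(3))*(-3 - 1*(-23)) = (44*(-4))*(-3 - 1*(-23)) = -176*(-3 + 23) = -176*20 = -3520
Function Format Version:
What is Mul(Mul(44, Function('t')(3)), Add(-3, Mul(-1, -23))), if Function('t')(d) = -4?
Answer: -3520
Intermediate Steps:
Mul(Mul(44, Function('t')(3)), Add(-3, Mul(-1, -23))) = Mul(Mul(44, -4), Add(-3, Mul(-1, -23))) = Mul(-176, Add(-3, 23)) = Mul(-176, 20) = -3520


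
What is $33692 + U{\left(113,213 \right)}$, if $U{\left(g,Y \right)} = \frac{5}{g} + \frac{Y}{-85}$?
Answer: $\frac{323588016}{9605} \approx 33690.0$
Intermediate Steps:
$U{\left(g,Y \right)} = \frac{5}{g} - \frac{Y}{85}$ ($U{\left(g,Y \right)} = \frac{5}{g} + Y \left(- \frac{1}{85}\right) = \frac{5}{g} - \frac{Y}{85}$)
$33692 + U{\left(113,213 \right)} = 33692 + \left(\frac{5}{113} - \frac{213}{85}\right) = 33692 - \frac{23644}{9605} = \frac{323588016}{9605}$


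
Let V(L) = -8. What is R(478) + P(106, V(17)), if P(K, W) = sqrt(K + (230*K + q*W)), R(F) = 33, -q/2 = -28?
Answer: 33 + sqrt(24038) ≈ 188.04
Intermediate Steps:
q = 56 (q = -2*(-28) = 56)
P(K, W) = sqrt(56*W + 231*K) (P(K, W) = sqrt(K + (230*K + 56*W)) = sqrt(K + (56*W + 230*K)) = sqrt(56*W + 231*K))
R(478) + P(106, V(17)) = 33 + sqrt(56*(-8) + 231*106) = 33 + sqrt(-448 + 24486) = 33 + sqrt(24038)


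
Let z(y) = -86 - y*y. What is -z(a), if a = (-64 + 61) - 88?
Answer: 8367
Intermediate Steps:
a = -91 (a = -3 - 88 = -91)
z(y) = -86 - y²
-z(a) = -(-86 - 1*(-91)²) = -(-86 - 1*8281) = -(-86 - 8281) = -1*(-8367) = 8367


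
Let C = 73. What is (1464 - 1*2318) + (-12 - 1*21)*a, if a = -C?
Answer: 1555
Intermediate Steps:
a = -73 (a = -1*73 = -73)
(1464 - 1*2318) + (-12 - 1*21)*a = (1464 - 1*2318) + (-12 - 1*21)*(-73) = (1464 - 2318) + (-12 - 21)*(-73) = -854 - 33*(-73) = -854 + 2409 = 1555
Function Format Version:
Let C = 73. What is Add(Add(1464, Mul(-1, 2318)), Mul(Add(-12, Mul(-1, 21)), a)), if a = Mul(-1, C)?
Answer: 1555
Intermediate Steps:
a = -73 (a = Mul(-1, 73) = -73)
Add(Add(1464, Mul(-1, 2318)), Mul(Add(-12, Mul(-1, 21)), a)) = Add(Add(1464, Mul(-1, 2318)), Mul(Add(-12, Mul(-1, 21)), -73)) = Add(Add(1464, -2318), Mul(Add(-12, -21), -73)) = Add(-854, Mul(-33, -73)) = Add(-854, 2409) = 1555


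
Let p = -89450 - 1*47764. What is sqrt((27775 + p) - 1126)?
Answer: 9*I*sqrt(1365) ≈ 332.51*I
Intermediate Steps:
p = -137214 (p = -89450 - 47764 = -137214)
sqrt((27775 + p) - 1126) = sqrt((27775 - 137214) - 1126) = sqrt(-109439 - 1126) = sqrt(-110565) = 9*I*sqrt(1365)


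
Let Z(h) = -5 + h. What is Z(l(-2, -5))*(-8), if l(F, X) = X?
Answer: 80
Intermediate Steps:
Z(l(-2, -5))*(-8) = (-5 - 5)*(-8) = -10*(-8) = 80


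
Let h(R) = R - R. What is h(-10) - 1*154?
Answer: -154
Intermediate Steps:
h(R) = 0
h(-10) - 1*154 = 0 - 1*154 = 0 - 154 = -154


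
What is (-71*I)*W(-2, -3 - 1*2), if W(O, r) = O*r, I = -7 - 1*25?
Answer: 22720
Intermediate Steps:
I = -32 (I = -7 - 25 = -32)
(-71*I)*W(-2, -3 - 1*2) = (-71*(-32))*(-2*(-3 - 1*2)) = 2272*(-2*(-3 - 2)) = 2272*(-2*(-5)) = 2272*10 = 22720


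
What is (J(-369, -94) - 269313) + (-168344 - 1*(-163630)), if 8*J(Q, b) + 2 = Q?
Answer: -2192587/8 ≈ -2.7407e+5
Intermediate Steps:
J(Q, b) = -1/4 + Q/8
(J(-369, -94) - 269313) + (-168344 - 1*(-163630)) = ((-1/4 + (1/8)*(-369)) - 269313) + (-168344 - 1*(-163630)) = ((-1/4 - 369/8) - 269313) + (-168344 + 163630) = (-371/8 - 269313) - 4714 = -2154875/8 - 4714 = -2192587/8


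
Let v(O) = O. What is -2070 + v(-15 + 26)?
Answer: -2059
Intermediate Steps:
-2070 + v(-15 + 26) = -2070 + (-15 + 26) = -2070 + 11 = -2059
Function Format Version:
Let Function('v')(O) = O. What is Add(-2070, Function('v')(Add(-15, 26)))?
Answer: -2059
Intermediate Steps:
Add(-2070, Function('v')(Add(-15, 26))) = Add(-2070, Add(-15, 26)) = Add(-2070, 11) = -2059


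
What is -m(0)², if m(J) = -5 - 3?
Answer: -64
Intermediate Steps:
m(J) = -8
-m(0)² = -1*(-8)² = -1*64 = -64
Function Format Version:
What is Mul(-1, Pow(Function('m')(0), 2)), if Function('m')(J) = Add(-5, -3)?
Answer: -64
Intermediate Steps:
Function('m')(J) = -8
Mul(-1, Pow(Function('m')(0), 2)) = Mul(-1, Pow(-8, 2)) = Mul(-1, 64) = -64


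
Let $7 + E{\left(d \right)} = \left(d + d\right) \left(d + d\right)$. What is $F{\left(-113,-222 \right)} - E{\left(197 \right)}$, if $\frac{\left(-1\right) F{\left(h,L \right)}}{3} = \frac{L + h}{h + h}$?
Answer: $- \frac{35082759}{226} \approx -1.5523 \cdot 10^{5}$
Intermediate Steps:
$F{\left(h,L \right)} = - \frac{3 \left(L + h\right)}{2 h}$ ($F{\left(h,L \right)} = - 3 \frac{L + h}{h + h} = - 3 \frac{L + h}{2 h} = - \frac{3 \left(L + h\right)}{2 h}$)
$E{\left(d \right)} = -7 + 4 d^{2}$ ($E{\left(d \right)} = -7 + \left(d + d\right) \left(d + d\right) = -7 + 2 d 2 d = -7 + 4 d^{2}$)
$F{\left(-113,-222 \right)} - E{\left(197 \right)} = \frac{3 \left(\left(-1\right) \left(-222\right) - -113\right)}{2 \left(-113\right)} - \left(-7 + 4 \cdot 197^{2}\right) = \frac{3}{2} \left(- \frac{1}{113}\right) \left(222 + 113\right) - \left(-7 + 4 \cdot 38809\right) = \frac{3}{2} \left(- \frac{1}{113}\right) 335 - \left(-7 + 155236\right) = - \frac{1005}{226} - 155229 = - \frac{35082759}{226}$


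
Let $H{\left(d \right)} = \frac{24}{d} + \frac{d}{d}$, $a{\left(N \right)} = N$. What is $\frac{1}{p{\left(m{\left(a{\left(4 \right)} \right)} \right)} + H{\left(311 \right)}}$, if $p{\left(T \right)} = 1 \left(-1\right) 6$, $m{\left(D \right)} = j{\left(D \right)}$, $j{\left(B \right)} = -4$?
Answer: $- \frac{311}{1531} \approx -0.20314$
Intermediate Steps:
$m{\left(D \right)} = -4$
$p{\left(T \right)} = -6$ ($p{\left(T \right)} = \left(-1\right) 6 = -6$)
$H{\left(d \right)} = 1 + \frac{24}{d}$ ($H{\left(d \right)} = \frac{24}{d} + 1 = 1 + \frac{24}{d}$)
$\frac{1}{p{\left(m{\left(a{\left(4 \right)} \right)} \right)} + H{\left(311 \right)}} = \frac{1}{-6 + \frac{24 + 311}{311}} = \frac{1}{-6 + \frac{1}{311} \cdot 335} = \frac{1}{-6 + \frac{335}{311}} = \frac{1}{- \frac{1531}{311}} = - \frac{311}{1531}$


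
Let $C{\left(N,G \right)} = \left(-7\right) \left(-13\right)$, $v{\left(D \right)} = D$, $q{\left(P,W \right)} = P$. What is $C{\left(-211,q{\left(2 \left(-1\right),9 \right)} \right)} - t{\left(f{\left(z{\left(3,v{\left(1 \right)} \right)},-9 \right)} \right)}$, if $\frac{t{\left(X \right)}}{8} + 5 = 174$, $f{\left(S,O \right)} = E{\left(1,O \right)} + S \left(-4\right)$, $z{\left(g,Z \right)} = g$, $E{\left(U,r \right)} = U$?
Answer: $-1261$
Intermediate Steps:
$f{\left(S,O \right)} = 1 - 4 S$ ($f{\left(S,O \right)} = 1 + S \left(-4\right) = 1 - 4 S$)
$C{\left(N,G \right)} = 91$
$t{\left(X \right)} = 1352$ ($t{\left(X \right)} = -40 + 8 \cdot 174 = -40 + 1392 = 1352$)
$C{\left(-211,q{\left(2 \left(-1\right),9 \right)} \right)} - t{\left(f{\left(z{\left(3,v{\left(1 \right)} \right)},-9 \right)} \right)} = 91 - 1352 = -1261$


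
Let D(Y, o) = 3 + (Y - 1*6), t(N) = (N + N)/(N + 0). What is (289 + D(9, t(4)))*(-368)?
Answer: -108560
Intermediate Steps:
t(N) = 2 (t(N) = (2*N)/N = 2)
D(Y, o) = -3 + Y (D(Y, o) = 3 + (Y - 6) = 3 + (-6 + Y) = -3 + Y)
(289 + D(9, t(4)))*(-368) = (289 + (-3 + 9))*(-368) = (289 + 6)*(-368) = 295*(-368) = -108560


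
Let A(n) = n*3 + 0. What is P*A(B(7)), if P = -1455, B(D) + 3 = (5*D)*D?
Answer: -1056330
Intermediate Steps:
B(D) = -3 + 5*D² (B(D) = -3 + (5*D)*D = -3 + 5*D²)
A(n) = 3*n (A(n) = 3*n + 0 = 3*n)
P*A(B(7)) = -4365*(-3 + 5*7²) = -4365*(-3 + 5*49) = -4365*(-3 + 245) = -4365*242 = -1455*726 = -1056330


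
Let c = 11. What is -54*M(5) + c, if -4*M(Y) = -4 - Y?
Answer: -221/2 ≈ -110.50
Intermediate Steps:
M(Y) = 1 + Y/4 (M(Y) = -(-4 - Y)/4 = 1 + Y/4)
-54*M(5) + c = -54*(1 + (¼)*5) + 11 = -54*(1 + 5/4) + 11 = -54*9/4 + 11 = -243/2 + 11 = -221/2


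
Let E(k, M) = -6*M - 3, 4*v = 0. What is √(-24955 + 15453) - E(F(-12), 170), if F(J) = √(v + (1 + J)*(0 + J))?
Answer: 1023 + I*√9502 ≈ 1023.0 + 97.478*I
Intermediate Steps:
v = 0 (v = (¼)*0 = 0)
F(J) = √(J*(1 + J)) (F(J) = √(0 + (1 + J)*(0 + J)) = √(0 + (1 + J)*J) = √(0 + J*(1 + J)) = √(J*(1 + J)))
E(k, M) = -3 - 6*M
√(-24955 + 15453) - E(F(-12), 170) = √(-24955 + 15453) - (-3 - 6*170) = √(-9502) - (-3 - 1020) = I*√9502 - 1*(-1023) = I*√9502 + 1023 = 1023 + I*√9502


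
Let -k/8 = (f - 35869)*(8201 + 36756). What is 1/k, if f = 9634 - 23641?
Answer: 1/17938202656 ≈ 5.5747e-11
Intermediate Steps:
f = -14007
k = 17938202656 (k = -8*(-14007 - 35869)*(8201 + 36756) = -(-399008)*44957 = -8*(-2242275332) = 17938202656)
1/k = 1/17938202656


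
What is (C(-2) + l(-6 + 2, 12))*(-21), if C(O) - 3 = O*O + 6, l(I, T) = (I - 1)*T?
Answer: 987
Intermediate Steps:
l(I, T) = T*(-1 + I) (l(I, T) = (-1 + I)*T = T*(-1 + I))
C(O) = 9 + O² (C(O) = 3 + (O*O + 6) = 3 + (O² + 6) = 3 + (6 + O²) = 9 + O²)
(C(-2) + l(-6 + 2, 12))*(-21) = ((9 + (-2)²) + 12*(-1 + (-6 + 2)))*(-21) = ((9 + 4) + 12*(-1 - 4))*(-21) = (13 + 12*(-5))*(-21) = (13 - 60)*(-21) = -47*(-21) = 987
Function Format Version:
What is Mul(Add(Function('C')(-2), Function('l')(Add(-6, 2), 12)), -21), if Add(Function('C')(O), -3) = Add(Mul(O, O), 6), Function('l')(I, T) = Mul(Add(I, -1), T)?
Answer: 987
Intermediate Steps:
Function('l')(I, T) = Mul(T, Add(-1, I)) (Function('l')(I, T) = Mul(Add(-1, I), T) = Mul(T, Add(-1, I)))
Function('C')(O) = Add(9, Pow(O, 2)) (Function('C')(O) = Add(3, Add(Mul(O, O), 6)) = Add(3, Add(Pow(O, 2), 6)) = Add(3, Add(6, Pow(O, 2))) = Add(9, Pow(O, 2)))
Mul(Add(Function('C')(-2), Function('l')(Add(-6, 2), 12)), -21) = Mul(Add(Add(9, Pow(-2, 2)), Mul(12, Add(-1, Add(-6, 2)))), -21) = Mul(Add(Add(9, 4), Mul(12, Add(-1, -4))), -21) = Mul(Add(13, Mul(12, -5)), -21) = Mul(Add(13, -60), -21) = Mul(-47, -21) = 987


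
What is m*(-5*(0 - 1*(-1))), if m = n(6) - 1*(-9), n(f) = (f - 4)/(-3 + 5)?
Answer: -50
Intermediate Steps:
n(f) = -2 + f/2 (n(f) = (-4 + f)/2 = (-4 + f)*(½) = -2 + f/2)
m = 10 (m = (-2 + (½)*6) - 1*(-9) = (-2 + 3) + 9 = 1 + 9 = 10)
m*(-5*(0 - 1*(-1))) = 10*(-5*(0 - 1*(-1))) = 10*(-5*(0 + 1)) = 10*(-5*1) = 10*(-5) = -50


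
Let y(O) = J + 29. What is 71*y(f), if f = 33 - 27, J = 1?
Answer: 2130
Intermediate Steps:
f = 6
y(O) = 30 (y(O) = 1 + 29 = 30)
71*y(f) = 71*30 = 2130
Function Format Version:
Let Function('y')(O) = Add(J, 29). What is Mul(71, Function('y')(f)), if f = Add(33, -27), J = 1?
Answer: 2130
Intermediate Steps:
f = 6
Function('y')(O) = 30 (Function('y')(O) = Add(1, 29) = 30)
Mul(71, Function('y')(f)) = Mul(71, 30) = 2130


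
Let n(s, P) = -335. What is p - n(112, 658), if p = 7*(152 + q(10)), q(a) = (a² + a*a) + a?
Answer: 2869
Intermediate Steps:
q(a) = a + 2*a² (q(a) = (a² + a²) + a = 2*a² + a = a + 2*a²)
p = 2534 (p = 7*(152 + 10*(1 + 2*10)) = 7*(152 + 10*(1 + 20)) = 7*(152 + 10*21) = 7*(152 + 210) = 7*362 = 2534)
p - n(112, 658) = 2534 - 1*(-335) = 2534 + 335 = 2869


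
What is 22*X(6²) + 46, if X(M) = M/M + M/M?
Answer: 90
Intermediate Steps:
X(M) = 2 (X(M) = 1 + 1 = 2)
22*X(6²) + 46 = 22*2 + 46 = 44 + 46 = 90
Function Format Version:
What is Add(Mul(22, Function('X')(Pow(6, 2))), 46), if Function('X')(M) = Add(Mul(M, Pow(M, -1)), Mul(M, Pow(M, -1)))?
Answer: 90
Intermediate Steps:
Function('X')(M) = 2 (Function('X')(M) = Add(1, 1) = 2)
Add(Mul(22, Function('X')(Pow(6, 2))), 46) = Add(Mul(22, 2), 46) = Add(44, 46) = 90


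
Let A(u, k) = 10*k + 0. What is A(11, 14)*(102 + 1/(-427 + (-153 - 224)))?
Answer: 2870245/201 ≈ 14280.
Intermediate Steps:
A(u, k) = 10*k
A(11, 14)*(102 + 1/(-427 + (-153 - 224))) = (10*14)*(102 + 1/(-427 + (-153 - 224))) = 140*(102 + 1/(-427 - 377)) = 140*(102 + 1/(-804)) = 140*(102 - 1/804) = 140*(82007/804) = 2870245/201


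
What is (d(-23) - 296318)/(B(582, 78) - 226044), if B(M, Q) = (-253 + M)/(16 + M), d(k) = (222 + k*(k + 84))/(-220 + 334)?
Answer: 1442949781/1100702433 ≈ 1.3109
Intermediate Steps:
d(k) = 37/19 + k*(84 + k)/114 (d(k) = (222 + k*(84 + k))/114 = (222 + k*(84 + k))*(1/114) = 37/19 + k*(84 + k)/114)
B(M, Q) = (-253 + M)/(16 + M)
(d(-23) - 296318)/(B(582, 78) - 226044) = ((37/19 + (1/114)*(-23)² + (14/19)*(-23)) - 296318)/((-253 + 582)/(16 + 582) - 226044) = ((37/19 + (1/114)*529 - 322/19) - 296318)/(329/598 - 226044) = ((37/19 + 529/114 - 322/19) - 296318)/((1/598)*329 - 226044) = (-1181/114 - 296318)/(329/598 - 226044) = -33781433/(114*(-135173983/598)) = -33781433/114*(-598/135173983) = 1442949781/1100702433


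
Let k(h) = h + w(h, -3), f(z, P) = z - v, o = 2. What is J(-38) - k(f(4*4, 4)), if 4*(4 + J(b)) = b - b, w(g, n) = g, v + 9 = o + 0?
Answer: -50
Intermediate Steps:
v = -7 (v = -9 + (2 + 0) = -9 + 2 = -7)
J(b) = -4 (J(b) = -4 + (b - b)/4 = -4 + (1/4)*0 = -4 + 0 = -4)
f(z, P) = 7 + z (f(z, P) = z - 1*(-7) = z + 7 = 7 + z)
k(h) = 2*h (k(h) = h + h = 2*h)
J(-38) - k(f(4*4, 4)) = -4 - 2*(7 + 4*4) = -4 - 2*(7 + 16) = -4 - 2*23 = -4 - 1*46 = -4 - 46 = -50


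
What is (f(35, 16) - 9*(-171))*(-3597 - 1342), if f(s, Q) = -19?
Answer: -7507280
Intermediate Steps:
(f(35, 16) - 9*(-171))*(-3597 - 1342) = (-19 - 9*(-171))*(-3597 - 1342) = (-19 + 1539)*(-4939) = 1520*(-4939) = -7507280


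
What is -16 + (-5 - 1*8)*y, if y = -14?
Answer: 166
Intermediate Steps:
-16 + (-5 - 1*8)*y = -16 + (-5 - 1*8)*(-14) = -16 + (-5 - 8)*(-14) = -16 - 13*(-14) = -16 + 182 = 166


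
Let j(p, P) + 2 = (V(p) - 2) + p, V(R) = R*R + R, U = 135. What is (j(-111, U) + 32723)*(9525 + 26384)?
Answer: 1609369562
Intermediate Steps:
V(R) = R + R² (V(R) = R² + R = R + R²)
j(p, P) = -4 + p + p*(1 + p) (j(p, P) = -2 + ((p*(1 + p) - 2) + p) = -2 + ((-2 + p*(1 + p)) + p) = -2 + (-2 + p + p*(1 + p)) = -4 + p + p*(1 + p))
(j(-111, U) + 32723)*(9525 + 26384) = ((-4 - 111 - 111*(1 - 111)) + 32723)*(9525 + 26384) = ((-4 - 111 - 111*(-110)) + 32723)*35909 = ((-4 - 111 + 12210) + 32723)*35909 = (12095 + 32723)*35909 = 44818*35909 = 1609369562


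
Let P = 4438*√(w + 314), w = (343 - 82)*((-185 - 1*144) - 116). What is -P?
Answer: -4438*I*√115831 ≈ -1.5104e+6*I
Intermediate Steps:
w = -116145 (w = 261*((-185 - 144) - 116) = 261*(-329 - 116) = 261*(-445) = -116145)
P = 4438*I*√115831 (P = 4438*√(-116145 + 314) = 4438*√(-115831) = 4438*(I*√115831) = 4438*I*√115831 ≈ 1.5104e+6*I)
-P = -4438*I*√115831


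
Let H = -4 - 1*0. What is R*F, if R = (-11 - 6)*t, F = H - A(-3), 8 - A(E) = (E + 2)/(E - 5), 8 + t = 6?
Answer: -1615/4 ≈ -403.75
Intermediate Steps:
H = -4 (H = -4 + 0 = -4)
t = -2 (t = -8 + 6 = -2)
A(E) = 8 - (2 + E)/(-5 + E) (A(E) = 8 - (E + 2)/(E - 5) = 8 - (2 + E)/(-5 + E))
F = -95/8 (F = -4 - 7*(-6 - 3)/(-5 - 3) = -4 - 7*(-9)/(-8) = -4 - 7*(-1)*(-9)/8 = -4 - 1*63/8 = -4 - 63/8 = -95/8 ≈ -11.875)
R = 34 (R = (-11 - 6)*(-2) = -17*(-2) = 34)
R*F = 34*(-95/8) = -1615/4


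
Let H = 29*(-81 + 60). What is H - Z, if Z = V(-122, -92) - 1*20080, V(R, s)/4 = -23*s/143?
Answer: 2775889/143 ≈ 19412.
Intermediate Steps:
H = -609 (H = 29*(-21) = -609)
V(R, s) = -92*s/143 (V(R, s) = 4*(-23*s/143) = -92*s/143)
Z = -2862976/143 (Z = -92/143*(-92) - 1*20080 = 8464/143 - 20080 = -2862976/143 ≈ -20021.)
H - Z = -609 - 1*(-2862976/143) = -609 + 2862976/143 = 2775889/143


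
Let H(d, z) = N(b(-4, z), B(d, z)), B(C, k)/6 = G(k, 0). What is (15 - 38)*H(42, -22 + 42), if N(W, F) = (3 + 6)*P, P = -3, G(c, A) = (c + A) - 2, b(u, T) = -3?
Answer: 621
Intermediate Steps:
G(c, A) = -2 + A + c (G(c, A) = (A + c) - 2 = -2 + A + c)
B(C, k) = -12 + 6*k (B(C, k) = 6*(-2 + 0 + k) = 6*(-2 + k) = -12 + 6*k)
N(W, F) = -27 (N(W, F) = (3 + 6)*(-3) = 9*(-3) = -27)
H(d, z) = -27
(15 - 38)*H(42, -22 + 42) = (15 - 38)*(-27) = -23*(-27) = 621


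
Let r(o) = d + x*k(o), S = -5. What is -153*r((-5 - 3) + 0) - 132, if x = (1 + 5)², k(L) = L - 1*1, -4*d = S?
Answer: 196995/4 ≈ 49249.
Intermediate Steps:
d = 5/4 (d = -¼*(-5) = 5/4 ≈ 1.2500)
k(L) = -1 + L (k(L) = L - 1 = -1 + L)
x = 36 (x = 6² = 36)
r(o) = -139/4 + 36*o (r(o) = 5/4 + 36*(-1 + o) = 5/4 + (-36 + 36*o) = -139/4 + 36*o)
-153*r((-5 - 3) + 0) - 132 = -153*(-139/4 + 36*((-5 - 3) + 0)) - 132 = -153*(-139/4 + 36*(-8 + 0)) - 132 = -153*(-139/4 + 36*(-8)) - 132 = -153*(-139/4 - 288) - 132 = -153*(-1291/4) - 132 = 197523/4 - 132 = 196995/4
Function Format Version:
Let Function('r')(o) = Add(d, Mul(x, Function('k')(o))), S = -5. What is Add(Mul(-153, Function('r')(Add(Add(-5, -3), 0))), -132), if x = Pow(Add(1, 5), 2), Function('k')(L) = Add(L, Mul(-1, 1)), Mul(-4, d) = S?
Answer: Rational(196995, 4) ≈ 49249.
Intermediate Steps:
d = Rational(5, 4) (d = Mul(Rational(-1, 4), -5) = Rational(5, 4) ≈ 1.2500)
Function('k')(L) = Add(-1, L) (Function('k')(L) = Add(L, -1) = Add(-1, L))
x = 36 (x = Pow(6, 2) = 36)
Function('r')(o) = Add(Rational(-139, 4), Mul(36, o)) (Function('r')(o) = Add(Rational(5, 4), Mul(36, Add(-1, o))) = Add(Rational(5, 4), Add(-36, Mul(36, o))) = Add(Rational(-139, 4), Mul(36, o)))
Add(Mul(-153, Function('r')(Add(Add(-5, -3), 0))), -132) = Add(Mul(-153, Add(Rational(-139, 4), Mul(36, Add(Add(-5, -3), 0)))), -132) = Add(Mul(-153, Add(Rational(-139, 4), Mul(36, Add(-8, 0)))), -132) = Add(Mul(-153, Add(Rational(-139, 4), Mul(36, -8))), -132) = Add(Mul(-153, Add(Rational(-139, 4), -288)), -132) = Add(Mul(-153, Rational(-1291, 4)), -132) = Add(Rational(197523, 4), -132) = Rational(196995, 4)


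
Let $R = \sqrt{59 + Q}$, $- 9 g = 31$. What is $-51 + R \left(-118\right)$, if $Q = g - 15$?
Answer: $-51 - \frac{118 \sqrt{365}}{3} \approx -802.46$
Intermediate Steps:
$g = - \frac{31}{9}$ ($g = \left(- \frac{1}{9}\right) 31 = - \frac{31}{9} \approx -3.4444$)
$Q = - \frac{166}{9}$ ($Q = - \frac{31}{9} - 15 = - \frac{166}{9} \approx -18.444$)
$R = \frac{\sqrt{365}}{3}$ ($R = \sqrt{59 - \frac{166}{9}} = \sqrt{\frac{365}{9}} = \frac{\sqrt{365}}{3} \approx 6.3683$)
$-51 + R \left(-118\right) = -51 + \frac{\sqrt{365}}{3} \left(-118\right) = -51 - \frac{118 \sqrt{365}}{3}$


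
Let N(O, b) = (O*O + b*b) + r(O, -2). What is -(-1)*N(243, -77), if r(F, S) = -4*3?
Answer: 64966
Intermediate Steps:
r(F, S) = -12
N(O, b) = -12 + O² + b² (N(O, b) = (O*O + b*b) - 12 = (O² + b²) - 12 = -12 + O² + b²)
-(-1)*N(243, -77) = -(-1)*(-12 + 243² + (-77)²) = -(-1)*(-12 + 59049 + 5929) = -(-1)*64966 = -1*(-64966) = 64966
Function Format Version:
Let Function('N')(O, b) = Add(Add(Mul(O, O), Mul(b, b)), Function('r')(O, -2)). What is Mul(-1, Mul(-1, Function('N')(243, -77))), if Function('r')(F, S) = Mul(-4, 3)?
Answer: 64966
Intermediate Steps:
Function('r')(F, S) = -12
Function('N')(O, b) = Add(-12, Pow(O, 2), Pow(b, 2)) (Function('N')(O, b) = Add(Add(Mul(O, O), Mul(b, b)), -12) = Add(Add(Pow(O, 2), Pow(b, 2)), -12) = Add(-12, Pow(O, 2), Pow(b, 2)))
Mul(-1, Mul(-1, Function('N')(243, -77))) = Mul(-1, Mul(-1, Add(-12, Pow(243, 2), Pow(-77, 2)))) = Mul(-1, Mul(-1, Add(-12, 59049, 5929))) = Mul(-1, Mul(-1, 64966)) = Mul(-1, -64966) = 64966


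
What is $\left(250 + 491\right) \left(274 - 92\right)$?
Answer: $134862$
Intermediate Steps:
$\left(250 + 491\right) \left(274 - 92\right) = 741 \cdot 182 = 134862$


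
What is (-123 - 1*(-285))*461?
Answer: 74682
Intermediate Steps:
(-123 - 1*(-285))*461 = (-123 + 285)*461 = 162*461 = 74682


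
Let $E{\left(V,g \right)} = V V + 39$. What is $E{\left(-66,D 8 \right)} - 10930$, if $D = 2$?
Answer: $-6535$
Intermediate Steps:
$E{\left(V,g \right)} = 39 + V^{2}$ ($E{\left(V,g \right)} = V^{2} + 39 = 39 + V^{2}$)
$E{\left(-66,D 8 \right)} - 10930 = \left(39 + \left(-66\right)^{2}\right) - 10930 = \left(39 + 4356\right) - 10930 = 4395 - 10930 = -6535$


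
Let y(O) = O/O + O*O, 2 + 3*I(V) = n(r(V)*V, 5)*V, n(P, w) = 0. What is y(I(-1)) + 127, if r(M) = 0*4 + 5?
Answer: 1156/9 ≈ 128.44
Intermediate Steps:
r(M) = 5 (r(M) = 0 + 5 = 5)
I(V) = -⅔ (I(V) = -⅔ + (0*V)/3 = -⅔ + (⅓)*0 = -⅔ + 0 = -⅔)
y(O) = 1 + O²
y(I(-1)) + 127 = (1 + (-⅔)²) + 127 = (1 + 4/9) + 127 = 13/9 + 127 = 1156/9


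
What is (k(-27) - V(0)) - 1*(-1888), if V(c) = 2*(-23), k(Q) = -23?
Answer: 1911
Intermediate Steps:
V(c) = -46
(k(-27) - V(0)) - 1*(-1888) = (-23 - 1*(-46)) - 1*(-1888) = (-23 + 46) + 1888 = 23 + 1888 = 1911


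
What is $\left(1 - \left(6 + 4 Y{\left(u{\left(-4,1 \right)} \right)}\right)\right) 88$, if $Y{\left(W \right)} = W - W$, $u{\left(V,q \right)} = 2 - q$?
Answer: $-440$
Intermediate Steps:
$Y{\left(W \right)} = 0$
$\left(1 - \left(6 + 4 Y{\left(u{\left(-4,1 \right)} \right)}\right)\right) 88 = \left(1 - \left(6 + 4 \cdot 0\right)\right) 88 = \left(1 - \left(6 + 0\right)\right) 88 = \left(1 - 6\right) 88 = \left(-5\right) 88 = -440$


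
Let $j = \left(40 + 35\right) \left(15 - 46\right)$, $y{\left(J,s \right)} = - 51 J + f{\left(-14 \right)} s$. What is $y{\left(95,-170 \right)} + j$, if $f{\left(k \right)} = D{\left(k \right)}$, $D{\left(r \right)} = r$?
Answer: $-4790$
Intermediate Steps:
$f{\left(k \right)} = k$
$y{\left(J,s \right)} = - 51 J - 14 s$
$j = -2325$ ($j = 75 \left(-31\right) = -2325$)
$y{\left(95,-170 \right)} + j = \left(\left(-51\right) 95 - -2380\right) - 2325 = \left(-4845 + 2380\right) - 2325 = -2465 - 2325 = -4790$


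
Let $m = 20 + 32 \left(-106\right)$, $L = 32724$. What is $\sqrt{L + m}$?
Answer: $2 \sqrt{7338} \approx 171.32$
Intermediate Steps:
$m = -3372$ ($m = 20 - 3392 = -3372$)
$\sqrt{L + m} = \sqrt{32724 - 3372} = \sqrt{29352} = 2 \sqrt{7338}$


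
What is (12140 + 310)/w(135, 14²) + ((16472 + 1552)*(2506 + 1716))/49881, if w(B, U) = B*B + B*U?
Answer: 75578447114/49531833 ≈ 1525.9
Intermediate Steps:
w(B, U) = B² + B*U
(12140 + 310)/w(135, 14²) + ((16472 + 1552)*(2506 + 1716))/49881 = (12140 + 310)/((135*(135 + 14²))) + ((16472 + 1552)*(2506 + 1716))/49881 = 12450/((135*(135 + 196))) + (18024*4222)*(1/49881) = 12450/((135*331)) + 76097328*(1/49881) = 12450/44685 + 25365776/16627 = 12450*(1/44685) + 25365776/16627 = 830/2979 + 25365776/16627 = 75578447114/49531833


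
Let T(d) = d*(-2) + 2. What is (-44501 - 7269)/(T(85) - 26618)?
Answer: 25885/13393 ≈ 1.9327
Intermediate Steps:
T(d) = 2 - 2*d (T(d) = -2*d + 2 = 2 - 2*d)
(-44501 - 7269)/(T(85) - 26618) = (-44501 - 7269)/((2 - 2*85) - 26618) = -51770/((2 - 170) - 26618) = -51770/(-168 - 26618) = -51770/(-26786) = -51770*(-1/26786) = 25885/13393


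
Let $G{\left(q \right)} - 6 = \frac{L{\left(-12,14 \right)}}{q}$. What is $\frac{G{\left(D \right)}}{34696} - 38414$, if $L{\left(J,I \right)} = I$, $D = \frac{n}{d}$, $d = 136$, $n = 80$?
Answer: $- \frac{6664060571}{173480} \approx -38414.0$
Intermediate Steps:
$D = \frac{10}{17}$ ($D = \frac{80}{136} = 80 \cdot \frac{1}{136} = \frac{10}{17} \approx 0.58823$)
$G{\left(q \right)} = 6 + \frac{14}{q}$
$\frac{G{\left(D \right)}}{34696} - 38414 = \frac{6 + \frac{14}{\frac{10}{17}}}{34696} - 38414 = \left(6 + 14 \cdot \frac{17}{10}\right) \frac{1}{34696} - 38414 = \left(6 + \frac{119}{5}\right) \frac{1}{34696} - 38414 = \frac{149}{5} \cdot \frac{1}{34696} - 38414 = \frac{149}{173480} - 38414 = - \frac{6664060571}{173480}$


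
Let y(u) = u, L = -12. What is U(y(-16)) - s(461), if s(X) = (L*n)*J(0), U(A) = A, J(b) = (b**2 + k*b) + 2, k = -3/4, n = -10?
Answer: -256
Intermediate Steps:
k = -3/4 (k = -3*1/4 = -3/4 ≈ -0.75000)
J(b) = 2 + b**2 - 3*b/4 (J(b) = (b**2 - 3*b/4) + 2 = 2 + b**2 - 3*b/4)
s(X) = 240 (s(X) = (-12*(-10))*(2 + 0**2 - 3/4*0) = 120*(2 + 0 + 0) = 120*2 = 240)
U(y(-16)) - s(461) = -16 - 1*240 = -16 - 240 = -256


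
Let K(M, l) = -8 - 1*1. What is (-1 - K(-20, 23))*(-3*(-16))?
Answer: 384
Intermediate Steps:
K(M, l) = -9 (K(M, l) = -8 - 1 = -9)
(-1 - K(-20, 23))*(-3*(-16)) = (-1 - 1*(-9))*(-3*(-16)) = (-1 + 9)*48 = 8*48 = 384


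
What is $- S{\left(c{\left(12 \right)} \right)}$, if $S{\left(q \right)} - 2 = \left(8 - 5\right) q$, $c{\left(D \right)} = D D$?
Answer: $-434$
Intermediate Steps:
$c{\left(D \right)} = D^{2}$
$S{\left(q \right)} = 2 + 3 q$ ($S{\left(q \right)} = 2 + \left(8 - 5\right) q = 2 + 3 q$)
$- S{\left(c{\left(12 \right)} \right)} = - (2 + 3 \cdot 12^{2}) = - (2 + 3 \cdot 144) = - (2 + 432) = \left(-1\right) 434 = -434$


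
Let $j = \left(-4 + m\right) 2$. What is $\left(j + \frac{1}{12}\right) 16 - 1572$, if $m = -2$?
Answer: $- \frac{5288}{3} \approx -1762.7$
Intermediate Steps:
$j = -12$ ($j = \left(-4 - 2\right) 2 = \left(-6\right) 2 = -12$)
$\left(j + \frac{1}{12}\right) 16 - 1572 = \left(-12 + \frac{1}{12}\right) 16 - 1572 = \left(- \frac{143}{12}\right) 16 - 1572 = - \frac{572}{3} - 1572 = - \frac{5288}{3}$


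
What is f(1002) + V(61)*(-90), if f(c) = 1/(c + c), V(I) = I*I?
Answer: -671119559/2004 ≈ -3.3489e+5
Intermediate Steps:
V(I) = I²
f(c) = 1/(2*c)
f(1002) + V(61)*(-90) = (½)/1002 + 61²*(-90) = (½)*(1/1002) + 3721*(-90) = 1/2004 - 334890 = -671119559/2004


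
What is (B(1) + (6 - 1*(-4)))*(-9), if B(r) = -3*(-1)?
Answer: -117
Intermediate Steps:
B(r) = 3
(B(1) + (6 - 1*(-4)))*(-9) = (3 + (6 - 1*(-4)))*(-9) = (3 + (6 + 4))*(-9) = (3 + 10)*(-9) = 13*(-9) = -117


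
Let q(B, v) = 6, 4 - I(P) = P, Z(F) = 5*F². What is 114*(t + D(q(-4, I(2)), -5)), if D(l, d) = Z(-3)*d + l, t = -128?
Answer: -39558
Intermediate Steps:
I(P) = 4 - P
D(l, d) = l + 45*d (D(l, d) = (5*(-3)²)*d + l = (5*9)*d + l = 45*d + l = l + 45*d)
114*(t + D(q(-4, I(2)), -5)) = 114*(-128 + (6 + 45*(-5))) = 114*(-128 + (6 - 225)) = 114*(-128 - 219) = 114*(-347) = -39558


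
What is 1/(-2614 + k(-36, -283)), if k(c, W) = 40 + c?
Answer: -1/2610 ≈ -0.00038314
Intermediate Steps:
1/(-2614 + k(-36, -283)) = 1/(-2614 + (40 - 36)) = 1/(-2614 + 4) = 1/(-2610) = -1/2610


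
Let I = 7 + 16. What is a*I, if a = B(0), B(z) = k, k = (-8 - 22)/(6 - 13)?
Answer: 690/7 ≈ 98.571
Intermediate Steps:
I = 23
k = 30/7 (k = -30/(-7) = -30*(-⅐) = 30/7 ≈ 4.2857)
B(z) = 30/7
a = 30/7 ≈ 4.2857
a*I = (30/7)*23 = 690/7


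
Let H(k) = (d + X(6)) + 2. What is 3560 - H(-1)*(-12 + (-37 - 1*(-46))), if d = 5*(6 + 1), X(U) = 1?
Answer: 3674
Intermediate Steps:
d = 35 (d = 5*7 = 35)
H(k) = 38 (H(k) = (35 + 1) + 2 = 36 + 2 = 38)
3560 - H(-1)*(-12 + (-37 - 1*(-46))) = 3560 - 38*(-12 + (-37 - 1*(-46))) = 3560 - 38*(-12 + (-37 + 46)) = 3560 - 38*(-12 + 9) = 3560 - 38*(-3) = 3560 - 1*(-114) = 3560 + 114 = 3674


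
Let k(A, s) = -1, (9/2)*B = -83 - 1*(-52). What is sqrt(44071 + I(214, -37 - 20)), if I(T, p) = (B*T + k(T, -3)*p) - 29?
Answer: sqrt(383623)/3 ≈ 206.46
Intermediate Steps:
B = -62/9 (B = 2*(-83 - 1*(-52))/9 = 2*(-83 + 52)/9 = (2/9)*(-31) = -62/9 ≈ -6.8889)
I(T, p) = -29 - p - 62*T/9 (I(T, p) = (-62*T/9 - p) - 29 = (-p - 62*T/9) - 29 = -29 - p - 62*T/9)
sqrt(44071 + I(214, -37 - 20)) = sqrt(44071 + (-29 - (-37 - 20) - 62/9*214)) = sqrt(44071 + (-29 - 1*(-57) - 13268/9)) = sqrt(44071 + (-29 + 57 - 13268/9)) = sqrt(44071 - 13016/9) = sqrt(383623/9) = sqrt(383623)/3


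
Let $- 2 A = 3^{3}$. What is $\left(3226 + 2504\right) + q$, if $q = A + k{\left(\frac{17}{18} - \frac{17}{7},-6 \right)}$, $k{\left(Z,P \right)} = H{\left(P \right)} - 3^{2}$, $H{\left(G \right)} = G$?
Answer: $\frac{11403}{2} \approx 5701.5$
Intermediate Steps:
$A = - \frac{27}{2}$ ($A = - \frac{3^{3}}{2} = \left(- \frac{1}{2}\right) 27 = - \frac{27}{2} \approx -13.5$)
$k{\left(Z,P \right)} = -9 + P$ ($k{\left(Z,P \right)} = P - 3^{2} = P - 9 = -9 + P$)
$q = - \frac{57}{2}$ ($q = - \frac{27}{2} - 15 = - \frac{57}{2} \approx -28.5$)
$\left(3226 + 2504\right) + q = \left(3226 + 2504\right) - \frac{57}{2} = 5730 - \frac{57}{2} = \frac{11403}{2}$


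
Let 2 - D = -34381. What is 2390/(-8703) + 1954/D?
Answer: -21723236/99745083 ≈ -0.21779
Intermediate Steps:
D = 34383 (D = 2 - 1*(-34381) = 2 + 34381 = 34383)
2390/(-8703) + 1954/D = 2390/(-8703) + 1954/34383 = 2390*(-1/8703) + 1954*(1/34383) = -2390/8703 + 1954/34383 = -21723236/99745083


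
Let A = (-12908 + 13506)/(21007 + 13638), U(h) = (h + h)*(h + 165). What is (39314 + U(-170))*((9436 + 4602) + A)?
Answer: 1534387714424/2665 ≈ 5.7576e+8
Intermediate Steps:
U(h) = 2*h*(165 + h) (U(h) = (2*h)*(165 + h) = 2*h*(165 + h))
A = 46/2665 (A = 598/34645 = 598*(1/34645) = 46/2665 ≈ 0.017261)
(39314 + U(-170))*((9436 + 4602) + A) = (39314 + 2*(-170)*(165 - 170))*((9436 + 4602) + 46/2665) = (39314 + 2*(-170)*(-5))*(14038 + 46/2665) = (39314 + 1700)*(37411316/2665) = 41014*(37411316/2665) = 1534387714424/2665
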